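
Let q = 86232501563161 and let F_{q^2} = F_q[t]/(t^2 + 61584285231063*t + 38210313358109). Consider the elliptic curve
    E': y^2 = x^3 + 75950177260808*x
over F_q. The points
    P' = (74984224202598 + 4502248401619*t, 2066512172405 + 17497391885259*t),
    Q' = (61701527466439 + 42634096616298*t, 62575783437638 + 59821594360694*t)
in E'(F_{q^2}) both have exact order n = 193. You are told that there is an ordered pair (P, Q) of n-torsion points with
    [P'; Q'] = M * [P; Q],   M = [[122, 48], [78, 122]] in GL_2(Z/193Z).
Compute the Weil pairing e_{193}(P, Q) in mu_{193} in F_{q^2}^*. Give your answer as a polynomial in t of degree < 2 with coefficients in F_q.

The 193-Weil pairing on E[193] over F_{86232501563161} is alternating-bilinear: e_{193}(P',Q') = e_{193}(P,Q)^det(M).
122*122 - 48*78 = 11140; reduced mod 193: det = 139, inverse 25.
Miller loop for e_{193} over F_{86232501563161^2}: bits of 193 = 11000001; 7 double steps + 2 add steps, l/v at each.
Result: e(P',Q') = 36273963267002 + 40747045840916*t.
e_{193}(P,Q) = (36273963267002 + 40747045840916*t)^{25} = 67146870336924 + 38948908273343*t.

67146870336924 + 38948908273343*t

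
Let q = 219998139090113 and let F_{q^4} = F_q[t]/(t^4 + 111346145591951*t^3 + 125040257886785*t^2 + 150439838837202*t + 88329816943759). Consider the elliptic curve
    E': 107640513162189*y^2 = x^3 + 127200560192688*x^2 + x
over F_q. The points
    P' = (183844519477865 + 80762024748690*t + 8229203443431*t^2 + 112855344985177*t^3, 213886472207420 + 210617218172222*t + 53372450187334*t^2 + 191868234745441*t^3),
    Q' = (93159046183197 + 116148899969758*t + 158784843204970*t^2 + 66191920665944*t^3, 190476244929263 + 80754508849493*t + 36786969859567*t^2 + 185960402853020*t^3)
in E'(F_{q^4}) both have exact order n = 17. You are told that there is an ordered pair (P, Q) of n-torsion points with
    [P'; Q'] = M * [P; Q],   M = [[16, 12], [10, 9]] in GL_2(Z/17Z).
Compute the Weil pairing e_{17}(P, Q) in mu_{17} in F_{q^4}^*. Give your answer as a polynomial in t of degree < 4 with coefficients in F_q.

The 17-Weil pairing on E[17] over F_{219998139090113} is alternating-bilinear: e_{17}(P',Q') = e_{17}(P,Q)^det(M).
Inverting 7 mod 17: 5. Thus e_{17}(P,Q) = e(P',Q')^{5}.
Montgomery->Weierstrass: x_W = 89813818395898*x+10833725092164, y_W=89813818395898*y on F_{219998139090113}; lands on y^2=x^3+113407510323082*x+101674787981188.
5-bit Miller (10001) on E'/F_{219998139090113} with a'=113407510323082, b'=101674787981188: accumulate tangent/chord ratios at Q'+S and P'+S'.
So e_{17}(P',Q') = 82236860032654 + 129267578974023*t + 95444754476641*t^2 + 87760395096025*t^3.
Thus e_{17}(P,Q) = 113832717412297 + 143024359074726*t + 87119758684047*t^2 + 183770244040354*t^3.

113832717412297 + 143024359074726*t + 87119758684047*t^2 + 183770244040354*t^3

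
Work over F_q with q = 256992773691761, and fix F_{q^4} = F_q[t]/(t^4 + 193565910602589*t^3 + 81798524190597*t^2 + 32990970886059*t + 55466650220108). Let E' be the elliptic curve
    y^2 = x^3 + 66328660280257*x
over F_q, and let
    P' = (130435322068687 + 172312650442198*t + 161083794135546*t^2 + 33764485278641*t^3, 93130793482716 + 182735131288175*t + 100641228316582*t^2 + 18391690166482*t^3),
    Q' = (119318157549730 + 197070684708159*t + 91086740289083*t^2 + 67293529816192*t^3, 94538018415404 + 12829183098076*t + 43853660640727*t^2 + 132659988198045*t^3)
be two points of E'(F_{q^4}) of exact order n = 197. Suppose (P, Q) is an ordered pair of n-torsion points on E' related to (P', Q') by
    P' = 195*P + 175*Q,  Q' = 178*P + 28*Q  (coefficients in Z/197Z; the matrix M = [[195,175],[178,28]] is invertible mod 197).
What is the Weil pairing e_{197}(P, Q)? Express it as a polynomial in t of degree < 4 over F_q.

The 197-Weil pairing on E[197] over F_{256992773691761} is alternating-bilinear: e_{197}(P',Q') = e_{197}(P,Q)^det(M).
Inverting 117 mod 197: 32. Thus e_{197}(P,Q) = e(P',Q')^{32}.
n = 197 = (11000101)_2 (8 bits, wt 4); accumulate f_{197,P'}(Q'+S)/f_{197,P'}(S) along the 7-step ladder.
e_{197}(P',Q') = 223690751002637 + 248190904291006*t + 49440972792853*t^2 + 64573452952535*t^3.
Thus e_{197}(P,Q) = 15081530272927 + 81976517405762*t + 43697916420448*t^2 + 210883179241547*t^3.

15081530272927 + 81976517405762*t + 43697916420448*t^2 + 210883179241547*t^3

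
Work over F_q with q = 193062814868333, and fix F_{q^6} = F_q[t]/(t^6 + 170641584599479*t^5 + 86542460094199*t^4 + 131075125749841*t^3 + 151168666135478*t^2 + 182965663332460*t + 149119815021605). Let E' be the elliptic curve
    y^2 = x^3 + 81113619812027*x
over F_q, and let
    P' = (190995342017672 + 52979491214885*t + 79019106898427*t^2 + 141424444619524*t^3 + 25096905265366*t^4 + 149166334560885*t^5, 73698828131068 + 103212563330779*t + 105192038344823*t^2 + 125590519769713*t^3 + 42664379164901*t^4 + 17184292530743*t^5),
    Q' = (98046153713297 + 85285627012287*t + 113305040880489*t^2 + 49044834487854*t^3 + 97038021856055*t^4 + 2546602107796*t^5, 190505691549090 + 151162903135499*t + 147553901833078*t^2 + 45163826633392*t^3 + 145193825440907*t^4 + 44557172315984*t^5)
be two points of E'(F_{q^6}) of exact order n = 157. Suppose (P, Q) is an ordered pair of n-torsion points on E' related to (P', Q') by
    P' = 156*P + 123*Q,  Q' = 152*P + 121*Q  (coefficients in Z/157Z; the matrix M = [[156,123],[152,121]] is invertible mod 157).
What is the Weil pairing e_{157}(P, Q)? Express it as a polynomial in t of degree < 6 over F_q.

Alternating bilinearity on E[157] (values in mu_{157} in F_{193062814868333^6}) gives e(P',Q') = e(P,Q)^det(M).
det(M) mod 157 = 23; its inverse in (Z/157)^* is 41 (check: 23*41 mod 157 = 1).
n = 157 = (10011101)_2 (8 bits, wt 5); accumulate f_{157,P'}(Q'+S)/f_{157,P'}(S) along the 7-step ladder.
Miller gives e_{157}(P',Q') = 93923088034233 + 49716421772162*t + 158666058190148*t^2 + 49118904393033*t^3 + 47913365606969*t^4 + 146938624650384*t^5 in F_{193062814868333^6}.
(93923088034233 + 49716421772162*t + 158666058190148*t^2 + 49118904393033*t^3 + 47913365606969*t^4 + 146938624650384*t^5)^{41} mod (193062814868333,f) = 179550490371604 + 139575113067304*t + 27506393534878*t^2 + 175924950699012*t^3 + 173043145969677*t^4 + 138197246976082*t^5.

179550490371604 + 139575113067304*t + 27506393534878*t^2 + 175924950699012*t^3 + 173043145969677*t^4 + 138197246976082*t^5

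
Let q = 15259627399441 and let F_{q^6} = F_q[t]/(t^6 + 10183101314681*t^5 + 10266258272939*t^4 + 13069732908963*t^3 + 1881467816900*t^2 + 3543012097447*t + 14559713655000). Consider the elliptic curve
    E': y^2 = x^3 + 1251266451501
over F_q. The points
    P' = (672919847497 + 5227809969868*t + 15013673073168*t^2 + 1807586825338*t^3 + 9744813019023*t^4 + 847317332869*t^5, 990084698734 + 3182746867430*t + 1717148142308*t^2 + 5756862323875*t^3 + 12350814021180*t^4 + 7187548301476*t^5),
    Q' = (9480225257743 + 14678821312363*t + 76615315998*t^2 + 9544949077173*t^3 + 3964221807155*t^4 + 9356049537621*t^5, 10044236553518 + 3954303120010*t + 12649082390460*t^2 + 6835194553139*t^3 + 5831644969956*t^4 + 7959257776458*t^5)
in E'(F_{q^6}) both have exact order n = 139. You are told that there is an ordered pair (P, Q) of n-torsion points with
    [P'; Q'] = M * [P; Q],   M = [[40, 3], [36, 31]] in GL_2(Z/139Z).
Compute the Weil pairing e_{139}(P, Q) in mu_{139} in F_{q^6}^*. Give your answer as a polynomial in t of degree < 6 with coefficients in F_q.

e_{139}(aP+bQ,cP+dQ) = e_{139}(P,Q)^(ad-bc); with (a,b,c,d)=(40,3,36,31) this gives the det-139 law.
Inverting 20 mod 139: 7. Thus e_{139}(P,Q) = e(P',Q')^{7}.
Build f_{139,P'} and f_{139,Q'} via the 8-bit ladder of 139=10001011_2; evaluate at shifted divisors; quotient in F_{15259627399441^6}.
So e_{139}(P',Q') = 9908546215608 + 13620574999098*t + 6949854857150*t^2 + 11189631861112*t^3 + 7841233775651*t^4 + 484428826478*t^5.
Raise to 7: e(P,Q) = 6059023569235 + 2054125607688*t + 5016946224126*t^2 + 8168123199331*t^3 + 5792839811619*t^4 + 1854719497466*t^5 in mu_{139}.

6059023569235 + 2054125607688*t + 5016946224126*t^2 + 8168123199331*t^3 + 5792839811619*t^4 + 1854719497466*t^5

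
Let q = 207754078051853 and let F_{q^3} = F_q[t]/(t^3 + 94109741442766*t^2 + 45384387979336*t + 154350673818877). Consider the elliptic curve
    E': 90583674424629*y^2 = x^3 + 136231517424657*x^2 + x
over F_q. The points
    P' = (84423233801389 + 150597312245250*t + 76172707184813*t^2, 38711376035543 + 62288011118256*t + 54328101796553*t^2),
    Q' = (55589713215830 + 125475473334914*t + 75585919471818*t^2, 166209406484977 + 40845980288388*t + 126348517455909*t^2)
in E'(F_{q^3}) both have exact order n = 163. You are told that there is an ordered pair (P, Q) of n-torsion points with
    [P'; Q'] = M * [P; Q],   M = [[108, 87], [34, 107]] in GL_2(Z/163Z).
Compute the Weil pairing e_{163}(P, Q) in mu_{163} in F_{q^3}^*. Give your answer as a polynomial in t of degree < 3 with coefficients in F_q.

73878255204165 + 171394872712130*t + 143663009151727*t^2

Alternating bilinearity on E[163] (values in mu_{163} in F_{207754078051853^3}) gives e(P',Q') = e(P,Q)^det(M).
Hence e(P,Q) = e(P',Q')^{159} where 159 = 122^{-1} mod 163.
Undo Montgomery via alpha=186523623283832, beta=96667648728491: (a',b')=(103899430275939,193532736323477) over F_{207754078051853}.
Build f_{163,P'} and f_{163,Q'} via the 8-bit ladder of 163=10100011_2; evaluate at shifted divisors; quotient in F_{207754078051853^3}.
So e_{163}(P',Q') = 83253221454082 + 111100334614296*t + 122672881112414*t^2.
Hence e(P,Q) = 73878255204165 + 171394872712130*t + 143663009151727*t^2 in F_{207754078051853^3}^*.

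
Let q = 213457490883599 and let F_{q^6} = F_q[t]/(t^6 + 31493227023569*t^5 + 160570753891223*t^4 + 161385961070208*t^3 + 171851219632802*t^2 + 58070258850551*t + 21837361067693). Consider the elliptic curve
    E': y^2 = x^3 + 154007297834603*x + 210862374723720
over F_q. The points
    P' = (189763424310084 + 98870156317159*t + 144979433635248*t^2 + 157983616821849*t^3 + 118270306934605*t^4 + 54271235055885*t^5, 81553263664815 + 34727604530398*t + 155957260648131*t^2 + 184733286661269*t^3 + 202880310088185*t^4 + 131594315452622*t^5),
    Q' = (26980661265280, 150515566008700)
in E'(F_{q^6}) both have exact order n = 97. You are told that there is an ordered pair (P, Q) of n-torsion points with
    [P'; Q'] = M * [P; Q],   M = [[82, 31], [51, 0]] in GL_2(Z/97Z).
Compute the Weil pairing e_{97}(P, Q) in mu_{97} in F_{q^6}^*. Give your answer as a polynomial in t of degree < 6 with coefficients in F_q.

72643873072451 + 15316362488465*t + 176374299550469*t^2 + 116828762931307*t^3 + 117588269001999*t^4 + 14969632388654*t^5

The 97-Weil pairing on E[97] over F_{213457490883599} is alternating-bilinear: e_{97}(P',Q') = e_{97}(P,Q)^det(M).
Hence e(P,Q) = e(P',Q')^{10} where 10 = 68^{-1} mod 97.
Double-and-add over 1100001: 7-1 doublings, 3-1 additions; each step l_{T,T}/v_{2T} or l_{T,P'}/v at Q'+S for random S.
So e_{97}(P',Q') = 87225040434574 + 106896356145283*t + 197349592918430*t^2 + 186327749638100*t^3 + 198950306364843*t^4 + 127643285155630*t^5.
Thus e_{97}(P,Q) = 72643873072451 + 15316362488465*t + 176374299550469*t^2 + 116828762931307*t^3 + 117588269001999*t^4 + 14969632388654*t^5.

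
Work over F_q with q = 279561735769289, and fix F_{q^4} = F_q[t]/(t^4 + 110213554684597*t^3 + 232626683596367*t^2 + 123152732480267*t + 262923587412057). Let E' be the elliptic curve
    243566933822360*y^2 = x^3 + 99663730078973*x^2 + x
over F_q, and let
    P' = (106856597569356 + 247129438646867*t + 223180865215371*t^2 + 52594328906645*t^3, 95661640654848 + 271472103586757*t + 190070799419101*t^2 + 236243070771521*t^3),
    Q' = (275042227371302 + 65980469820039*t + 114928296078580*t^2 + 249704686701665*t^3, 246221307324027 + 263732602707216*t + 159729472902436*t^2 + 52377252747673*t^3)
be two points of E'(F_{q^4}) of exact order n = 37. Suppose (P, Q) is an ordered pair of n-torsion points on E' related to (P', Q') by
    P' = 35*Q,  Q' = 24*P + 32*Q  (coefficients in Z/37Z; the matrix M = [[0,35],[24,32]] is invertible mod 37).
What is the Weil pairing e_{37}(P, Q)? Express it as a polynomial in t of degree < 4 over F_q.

2257656013386 + 75894938991028*t + 268096567665157*t^2 + 184933275162626*t^3

Under M = [[0,35],[24,32]] in GL_2(Z/37), e_{37}(P',Q') = e_{37}(P,Q)^(0*32-35*24 mod 37).
0*32 - 35*24 = -840; reduced mod 37: det = 11, inverse 27.
(x,y)|->(137639121143550x+1116614279208,137639121143550y) sends E' to y^2=x^3+141212104103657*x+149104367678865.
6-bit Miller (100101) on E'/F_{279561735769289} with a'=141212104103657, b'=149104367678865: accumulate tangent/chord ratios at Q'+S and P'+S'.
The quotient is 192291456220642 + 4836791068118*t + 147558378628639*t^2 + 242070964463694*t^3.
(192291456220642 + 4836791068118*t + 147558378628639*t^2 + 242070964463694*t^3)^{27} mod (279561735769289,f) = 2257656013386 + 75894938991028*t + 268096567665157*t^2 + 184933275162626*t^3.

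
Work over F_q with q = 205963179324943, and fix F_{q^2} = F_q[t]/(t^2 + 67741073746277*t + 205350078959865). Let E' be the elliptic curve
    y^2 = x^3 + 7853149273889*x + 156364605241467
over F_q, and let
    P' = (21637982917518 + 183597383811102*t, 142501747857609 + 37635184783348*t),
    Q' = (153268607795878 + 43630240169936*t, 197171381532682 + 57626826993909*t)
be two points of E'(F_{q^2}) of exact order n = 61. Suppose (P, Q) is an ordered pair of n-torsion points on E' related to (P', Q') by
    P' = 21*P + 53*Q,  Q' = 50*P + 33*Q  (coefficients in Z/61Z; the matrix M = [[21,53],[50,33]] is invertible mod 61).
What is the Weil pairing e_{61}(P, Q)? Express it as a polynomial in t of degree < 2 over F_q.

115628547817554 + 57944493502611*t

e_{61}(aP+bQ,cP+dQ) = e_{61}(P,Q)^(ad-bc); with (a,b,c,d)=(21,53,50,33) this gives the det-61 law.
Hence e(P,Q) = e(P',Q')^{12} where 12 = 56^{-1} mod 61.
Miller loop for e_{61} over F_{205963179324943^2}: bits of 61 = 111101; 5 double steps + 4 add steps, l/v at each.
Miller gives e_{61}(P',Q') = 40830053508067 + 141694721554726*t in F_{205963179324943^2}.
e_{61}(P,Q) = (40830053508067 + 141694721554726*t)^{12} = 115628547817554 + 57944493502611*t.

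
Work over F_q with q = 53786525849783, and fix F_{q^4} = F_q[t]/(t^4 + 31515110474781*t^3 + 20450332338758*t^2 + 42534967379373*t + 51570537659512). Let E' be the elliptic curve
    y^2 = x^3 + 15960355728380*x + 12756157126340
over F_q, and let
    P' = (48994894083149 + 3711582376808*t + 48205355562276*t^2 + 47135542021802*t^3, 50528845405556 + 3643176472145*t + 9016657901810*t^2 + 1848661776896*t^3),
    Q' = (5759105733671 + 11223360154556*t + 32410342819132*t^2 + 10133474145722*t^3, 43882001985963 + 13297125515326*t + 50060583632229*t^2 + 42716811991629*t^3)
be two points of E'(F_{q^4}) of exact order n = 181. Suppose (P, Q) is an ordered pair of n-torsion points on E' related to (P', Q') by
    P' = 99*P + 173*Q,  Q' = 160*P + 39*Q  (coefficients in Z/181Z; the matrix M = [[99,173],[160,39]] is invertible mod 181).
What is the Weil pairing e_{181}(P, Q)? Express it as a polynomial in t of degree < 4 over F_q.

32185772803940 + 7925657484774*t + 29655769704558*t^2 + 10843999637257*t^3

Since e_{181}(P,P)=e_{181}(Q,Q)=1 and e_{181}(Q,P)=e_{181}(P,Q)^{-1}, expanding e_{181}(99*P + 173*Q,160*P + 39*Q) leaves e(P,Q)^det(M).
Inverting 73 mod 181: 62. Thus e_{181}(P,Q) = e(P',Q')^{62}.
8-bit Miller (10110101) on E'/F_{53786525849783} with a'=15960355728380, b'=12756157126340: accumulate tangent/chord ratios at Q'+S and P'+S'.
e_{181}(P',Q') = 46745454063753 + 14370935869154*t + 46636443788516*t^2 + 5528361087084*t^3.
Raise to 62: e(P,Q) = 32185772803940 + 7925657484774*t + 29655769704558*t^2 + 10843999637257*t^3 in mu_{181}.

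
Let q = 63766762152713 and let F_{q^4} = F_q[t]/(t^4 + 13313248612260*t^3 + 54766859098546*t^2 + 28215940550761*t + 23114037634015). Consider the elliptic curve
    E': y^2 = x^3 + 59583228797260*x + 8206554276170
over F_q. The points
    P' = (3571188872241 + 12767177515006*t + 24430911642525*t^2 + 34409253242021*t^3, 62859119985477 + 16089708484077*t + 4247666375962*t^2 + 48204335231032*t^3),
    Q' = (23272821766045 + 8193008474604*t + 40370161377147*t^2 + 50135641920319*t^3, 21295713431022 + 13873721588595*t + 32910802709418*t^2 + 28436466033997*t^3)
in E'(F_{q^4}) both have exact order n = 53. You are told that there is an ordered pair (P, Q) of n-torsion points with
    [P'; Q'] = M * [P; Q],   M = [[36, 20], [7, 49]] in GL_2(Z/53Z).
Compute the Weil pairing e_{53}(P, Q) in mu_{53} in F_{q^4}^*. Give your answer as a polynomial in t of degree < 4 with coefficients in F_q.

Under M = [[36,20],[7,49]] in GL_2(Z/53), e_{53}(P',Q') = e_{53}(P,Q)^(36*49-20*7 mod 53).
Hence e(P,Q) = e(P',Q')^{39} where 39 = 34^{-1} mod 53.
n = 53 = (110101)_2 (6 bits, wt 4); accumulate f_{53,P'}(Q'+S)/f_{53,P'}(S) along the 5-step ladder.
The quotient is 13621317243309 + 33244959151639*t + 30716538116273*t^2 + 46442997520016*t^3.
Hence e(P,Q) = 21638856314832 + 55501516697151*t + 11151899902474*t^2 + 45018870567799*t^3 in F_{63766762152713^4}^*.

21638856314832 + 55501516697151*t + 11151899902474*t^2 + 45018870567799*t^3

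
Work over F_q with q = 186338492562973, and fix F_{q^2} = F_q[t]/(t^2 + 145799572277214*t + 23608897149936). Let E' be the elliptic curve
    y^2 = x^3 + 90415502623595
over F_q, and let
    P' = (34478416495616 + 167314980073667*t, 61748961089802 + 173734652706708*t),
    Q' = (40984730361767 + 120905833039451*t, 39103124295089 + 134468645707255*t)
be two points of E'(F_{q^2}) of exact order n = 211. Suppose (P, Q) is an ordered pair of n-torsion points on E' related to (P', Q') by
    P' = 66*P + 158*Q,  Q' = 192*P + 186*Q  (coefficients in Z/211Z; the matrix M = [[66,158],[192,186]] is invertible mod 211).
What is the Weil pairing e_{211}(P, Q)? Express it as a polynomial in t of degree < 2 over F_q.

e_{211} is bilinear + alternating on E[211], so e_{211}(66*P + 158*Q, 192*P + 186*Q) = e_{211}(P,Q)^(66*186-158*192).
det(M) mod 211 = 86; its inverse in (Z/211)^* is 27 (check: 86*27 mod 211 = 1).
n = 211 = (11010011)_2 (8 bits, wt 5); accumulate f_{211,P'}(Q'+S)/f_{211,P'}(S) along the 7-step ladder.
The quotient is 6763338564556 + 60176070584234*t.
Hence e(P,Q) = 114706857679858 + 3718768719947*t in F_{186338492562973^2}^*.

114706857679858 + 3718768719947*t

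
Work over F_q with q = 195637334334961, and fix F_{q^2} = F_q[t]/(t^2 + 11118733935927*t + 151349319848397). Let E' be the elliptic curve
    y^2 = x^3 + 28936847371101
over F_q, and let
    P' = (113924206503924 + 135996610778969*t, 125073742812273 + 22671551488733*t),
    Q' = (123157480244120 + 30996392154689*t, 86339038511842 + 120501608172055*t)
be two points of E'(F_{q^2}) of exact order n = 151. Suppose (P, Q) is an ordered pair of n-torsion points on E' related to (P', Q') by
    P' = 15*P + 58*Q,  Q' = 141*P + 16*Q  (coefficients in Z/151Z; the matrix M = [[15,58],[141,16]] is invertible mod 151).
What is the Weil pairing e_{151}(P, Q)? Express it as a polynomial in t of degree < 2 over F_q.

The 151-Weil pairing on E[151] over F_{195637334334961} is alternating-bilinear: e_{151}(P',Q') = e_{151}(P,Q)^det(M).
15*16 - 58*141 = -7938; reduced mod 151: det = 65, inverse 79.
n = 151 = (10010111)_2 (8 bits, wt 5); accumulate f_{151,P'}(Q'+S)/f_{151,P'}(S) along the 7-step ladder.
Result: e(P',Q') = 149937302027532 + 144466912399410*t.
Thus e_{151}(P,Q) = 124186841971939 + 165776993550429*t.

124186841971939 + 165776993550429*t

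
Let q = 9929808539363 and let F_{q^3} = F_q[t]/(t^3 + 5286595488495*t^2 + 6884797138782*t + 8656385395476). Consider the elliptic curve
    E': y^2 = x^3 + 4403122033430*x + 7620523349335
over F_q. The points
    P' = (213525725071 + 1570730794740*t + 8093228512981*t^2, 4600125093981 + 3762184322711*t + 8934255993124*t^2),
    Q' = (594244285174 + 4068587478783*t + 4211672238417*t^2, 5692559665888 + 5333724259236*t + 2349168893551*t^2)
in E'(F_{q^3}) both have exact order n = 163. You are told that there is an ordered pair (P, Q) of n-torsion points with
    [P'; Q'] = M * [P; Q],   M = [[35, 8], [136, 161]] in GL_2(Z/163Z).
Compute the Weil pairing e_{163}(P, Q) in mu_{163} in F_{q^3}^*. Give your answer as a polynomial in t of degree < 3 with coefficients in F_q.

Alternating bilinearity on E[163] (values in mu_{163} in F_{9929808539363^3}) gives e(P',Q') = e(P,Q)^det(M).
Inverting 146 mod 163: 115. Thus e_{163}(P,Q) = e(P',Q')^{115}.
Miller loop for e_{163} over F_{9929808539363^3}: bits of 163 = 10100011; 7 double steps + 3 add steps, l/v at each.
So e_{163}(P',Q') = 2089831457256 + 5797653143653*t + 6173252399384*t^2.
Hence e(P,Q) = 5966043695362 + 6822015534064*t + 1262170734802*t^2 in F_{9929808539363^3}^*.

5966043695362 + 6822015534064*t + 1262170734802*t^2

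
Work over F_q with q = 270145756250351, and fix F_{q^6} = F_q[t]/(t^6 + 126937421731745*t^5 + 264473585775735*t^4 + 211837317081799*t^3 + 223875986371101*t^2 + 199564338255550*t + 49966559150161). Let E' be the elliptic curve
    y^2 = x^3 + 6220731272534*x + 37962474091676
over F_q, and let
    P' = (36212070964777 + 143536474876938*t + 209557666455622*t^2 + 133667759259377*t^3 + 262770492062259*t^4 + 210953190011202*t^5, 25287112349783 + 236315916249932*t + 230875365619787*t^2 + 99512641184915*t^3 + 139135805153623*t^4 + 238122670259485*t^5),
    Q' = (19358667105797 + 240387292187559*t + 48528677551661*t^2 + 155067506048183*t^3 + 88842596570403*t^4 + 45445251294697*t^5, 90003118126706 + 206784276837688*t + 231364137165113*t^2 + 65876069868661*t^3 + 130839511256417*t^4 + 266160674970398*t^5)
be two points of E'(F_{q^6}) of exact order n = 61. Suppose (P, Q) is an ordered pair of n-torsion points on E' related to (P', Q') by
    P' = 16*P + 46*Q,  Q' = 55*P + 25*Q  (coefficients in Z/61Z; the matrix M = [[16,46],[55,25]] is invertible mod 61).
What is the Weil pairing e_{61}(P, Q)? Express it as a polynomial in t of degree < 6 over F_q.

Since e_{61}(P,P)=e_{61}(Q,Q)=1 and e_{61}(Q,P)=e_{61}(P,Q)^{-1}, expanding e_{61}(16*P + 46*Q,55*P + 25*Q) leaves e(P,Q)^det(M).
16*25 - 46*55 = -2130; reduced mod 61: det = 5, inverse 49.
Double-and-add over 111101: 6-1 doublings, 5-1 additions; each step l_{T,T}/v_{2T} or l_{T,P'}/v at Q'+S for random S.
Miller gives e_{61}(P',Q') = 99566189335323 + 82773023898663*t + 204820255708886*t^2 + 22807835463133*t^3 + 66962097478744*t^4 + 64722043472452*t^5 in F_{270145756250351^6}.
e_{61}(P,Q) = (99566189335323 + 82773023898663*t + 204820255708886*t^2 + 22807835463133*t^3 + 66962097478744*t^4 + 64722043472452*t^5)^{49} = 243417834652899 + 2860879143126*t + 37147563166482*t^2 + 262967820859369*t^3 + 26170046274117*t^4 + 222183369282206*t^5.

243417834652899 + 2860879143126*t + 37147563166482*t^2 + 262967820859369*t^3 + 26170046274117*t^4 + 222183369282206*t^5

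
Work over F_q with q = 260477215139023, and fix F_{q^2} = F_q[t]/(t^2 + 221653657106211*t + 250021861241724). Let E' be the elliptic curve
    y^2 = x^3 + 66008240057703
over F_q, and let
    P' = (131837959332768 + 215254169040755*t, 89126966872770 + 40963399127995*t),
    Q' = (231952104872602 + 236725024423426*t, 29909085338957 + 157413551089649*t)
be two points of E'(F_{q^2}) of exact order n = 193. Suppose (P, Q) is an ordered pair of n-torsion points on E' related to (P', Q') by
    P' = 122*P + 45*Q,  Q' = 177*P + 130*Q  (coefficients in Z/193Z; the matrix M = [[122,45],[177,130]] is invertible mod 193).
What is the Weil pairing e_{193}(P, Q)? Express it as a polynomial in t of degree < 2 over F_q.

Since e_{193}(P,P)=e_{193}(Q,Q)=1 and e_{193}(Q,P)=e_{193}(P,Q)^{-1}, expanding e_{193}(122*P + 45*Q,177*P + 130*Q) leaves e(P,Q)^det(M).
det M = 122*130 - 45*177 = 7895 = 175 (mod 193); 175^{-1} = 75 (mod 193).
Double-and-add over 11000001: 8-1 doublings, 3-1 additions; each step l_{T,T}/v_{2T} or l_{T,P'}/v at Q'+S for random S.
f_P(D_Q)/f_Q(D_P) = 256268626419463 + 14481570368058*t.
(256268626419463 + 14481570368058*t)^{75} mod (260477215139023,f) = 186523469944943 + 10991505471791*t.

186523469944943 + 10991505471791*t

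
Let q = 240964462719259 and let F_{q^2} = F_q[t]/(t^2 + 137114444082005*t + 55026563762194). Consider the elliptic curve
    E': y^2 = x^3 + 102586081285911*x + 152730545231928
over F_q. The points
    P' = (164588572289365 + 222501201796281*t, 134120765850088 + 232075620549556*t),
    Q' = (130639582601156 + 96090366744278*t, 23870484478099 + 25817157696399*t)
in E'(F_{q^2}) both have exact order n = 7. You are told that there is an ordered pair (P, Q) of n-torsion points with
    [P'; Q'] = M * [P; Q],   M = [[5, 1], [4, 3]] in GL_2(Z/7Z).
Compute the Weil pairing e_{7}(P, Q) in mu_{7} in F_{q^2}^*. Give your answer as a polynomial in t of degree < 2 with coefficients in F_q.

47528581284665 + 82084962028909*t

Under M = [[5,1],[4,3]] in GL_2(Z/7), e_{7}(P',Q') = e_{7}(P,Q)^(5*3-1*4 mod 7).
det(M) mod 7 = 4; its inverse in (Z/7)^* is 2 (check: 4*2 mod 7 = 1).
Double-and-add over 111: 3-1 doublings, 3-1 additions; each step l_{T,T}/v_{2T} or l_{T,P'}/v at Q'+S for random S.
e_{7}(P',Q') = 66657696622487 + 41505510380288*t.
Raise to 2: e(P,Q) = 47528581284665 + 82084962028909*t in mu_{7}.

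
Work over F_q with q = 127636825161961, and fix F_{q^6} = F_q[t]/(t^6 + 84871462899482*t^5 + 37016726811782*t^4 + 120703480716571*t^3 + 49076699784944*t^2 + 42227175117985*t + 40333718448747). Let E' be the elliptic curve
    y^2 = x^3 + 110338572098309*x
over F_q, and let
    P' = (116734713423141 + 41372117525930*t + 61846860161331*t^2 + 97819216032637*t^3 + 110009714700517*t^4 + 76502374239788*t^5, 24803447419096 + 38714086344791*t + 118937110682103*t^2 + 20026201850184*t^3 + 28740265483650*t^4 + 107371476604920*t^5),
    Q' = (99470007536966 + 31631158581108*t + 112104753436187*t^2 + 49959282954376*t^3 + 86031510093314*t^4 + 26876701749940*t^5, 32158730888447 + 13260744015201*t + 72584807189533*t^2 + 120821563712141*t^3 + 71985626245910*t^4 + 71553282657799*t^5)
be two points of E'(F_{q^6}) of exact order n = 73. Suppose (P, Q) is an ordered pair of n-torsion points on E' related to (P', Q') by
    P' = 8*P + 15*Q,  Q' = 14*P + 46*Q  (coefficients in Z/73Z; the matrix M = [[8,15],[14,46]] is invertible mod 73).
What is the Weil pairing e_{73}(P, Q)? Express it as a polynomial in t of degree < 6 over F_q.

108586915080218 + 35904533097301*t + 23649031437133*t^2 + 48792189880778*t^3 + 45678566694680*t^4 + 59055833749505*t^5

The 73-Weil pairing on E[73] over F_{127636825161961} is alternating-bilinear: e_{73}(P',Q') = e_{73}(P,Q)^det(M).
8*46 - 15*14 = 158; reduced mod 73: det = 12, inverse 67.
n = 73 = (1001001)_2 (7 bits, wt 3); accumulate f_{73,P'}(Q'+S)/f_{73,P'}(S) along the 6-step ladder.
e_{73}(P',Q') = 66463301353 + 50158025085162*t + 65013297883981*t^2 + 112775927392009*t^3 + 4230149476075*t^4 + 29102304116877*t^5.
(66463301353 + 50158025085162*t + 65013297883981*t^2 + 112775927392009*t^3 + 4230149476075*t^4 + 29102304116877*t^5)^{67} mod (127636825161961,f) = 108586915080218 + 35904533097301*t + 23649031437133*t^2 + 48792189880778*t^3 + 45678566694680*t^4 + 59055833749505*t^5.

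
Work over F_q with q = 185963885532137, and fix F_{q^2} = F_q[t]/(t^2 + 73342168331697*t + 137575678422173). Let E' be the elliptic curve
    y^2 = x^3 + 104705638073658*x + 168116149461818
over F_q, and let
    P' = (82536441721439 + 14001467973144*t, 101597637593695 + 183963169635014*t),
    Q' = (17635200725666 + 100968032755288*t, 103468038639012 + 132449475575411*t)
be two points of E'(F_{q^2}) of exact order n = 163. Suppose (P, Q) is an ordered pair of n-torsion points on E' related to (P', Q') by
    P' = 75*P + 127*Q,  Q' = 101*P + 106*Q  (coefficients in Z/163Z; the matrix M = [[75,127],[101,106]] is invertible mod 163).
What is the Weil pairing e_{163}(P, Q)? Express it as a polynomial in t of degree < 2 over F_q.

e_{163} is bilinear + alternating on E[163], so e_{163}(75*P + 127*Q, 101*P + 106*Q) = e_{163}(P,Q)^(75*106-127*101).
75*106 - 127*101 = -4877; reduced mod 163: det = 13, inverse 138.
Run Miller on y^2=x^3+104705638073658*x+168116149461818 over F_{185963885532137}: ladder 10100011 (8 bits); e = f_P(D_Q)/f_Q(D_P).
Miller gives e_{163}(P',Q') = 18644865599004 + 146287161638721*t in F_{185963885532137^2}.
Raise to 138: e(P,Q) = 108110076010333 + 3999978032389*t in mu_{163}.

108110076010333 + 3999978032389*t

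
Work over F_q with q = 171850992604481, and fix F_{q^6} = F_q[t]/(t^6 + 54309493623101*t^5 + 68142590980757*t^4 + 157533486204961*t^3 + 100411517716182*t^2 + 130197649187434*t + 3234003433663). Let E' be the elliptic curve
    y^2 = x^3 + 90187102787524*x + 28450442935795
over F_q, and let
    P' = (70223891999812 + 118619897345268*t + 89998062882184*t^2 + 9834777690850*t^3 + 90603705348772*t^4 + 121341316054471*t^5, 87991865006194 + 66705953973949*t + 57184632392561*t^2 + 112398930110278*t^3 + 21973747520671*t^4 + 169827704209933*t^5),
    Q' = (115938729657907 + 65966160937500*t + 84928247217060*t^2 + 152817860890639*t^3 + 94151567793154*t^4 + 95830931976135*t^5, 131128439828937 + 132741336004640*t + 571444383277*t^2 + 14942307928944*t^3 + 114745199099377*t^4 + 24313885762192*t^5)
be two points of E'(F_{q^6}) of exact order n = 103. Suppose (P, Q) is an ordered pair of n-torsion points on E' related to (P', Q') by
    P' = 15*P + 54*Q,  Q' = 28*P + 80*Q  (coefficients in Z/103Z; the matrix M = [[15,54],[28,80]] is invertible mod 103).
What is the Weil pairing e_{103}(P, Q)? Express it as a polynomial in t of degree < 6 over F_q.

Under M = [[15,54],[28,80]] in GL_2(Z/103), e_{103}(P',Q') = e_{103}(P,Q)^(15*80-54*28 mod 103).
So e_{103}(P,Q) = e_{103}(P',Q')^{34}, since 100*34 = 1 mod 103.
Miller loop for e_{103} over F_{171850992604481^6}: bits of 103 = 1100111; 6 double steps + 4 add steps, l/v at each.
Result: e(P',Q') = 102226543605660 + 53589937107171*t + 33741634236967*t^2 + 72339864534244*t^3 + 70914902099952*t^4 + 75189781478404*t^5.
(102226543605660 + 53589937107171*t + 33741634236967*t^2 + 72339864534244*t^3 + 70914902099952*t^4 + 75189781478404*t^5)^{34} mod (171850992604481,f) = 47388331504482 + 166278697837730*t + 25920505499769*t^2 + 22633145964028*t^3 + 171379864315403*t^4 + 23450030129896*t^5.

47388331504482 + 166278697837730*t + 25920505499769*t^2 + 22633145964028*t^3 + 171379864315403*t^4 + 23450030129896*t^5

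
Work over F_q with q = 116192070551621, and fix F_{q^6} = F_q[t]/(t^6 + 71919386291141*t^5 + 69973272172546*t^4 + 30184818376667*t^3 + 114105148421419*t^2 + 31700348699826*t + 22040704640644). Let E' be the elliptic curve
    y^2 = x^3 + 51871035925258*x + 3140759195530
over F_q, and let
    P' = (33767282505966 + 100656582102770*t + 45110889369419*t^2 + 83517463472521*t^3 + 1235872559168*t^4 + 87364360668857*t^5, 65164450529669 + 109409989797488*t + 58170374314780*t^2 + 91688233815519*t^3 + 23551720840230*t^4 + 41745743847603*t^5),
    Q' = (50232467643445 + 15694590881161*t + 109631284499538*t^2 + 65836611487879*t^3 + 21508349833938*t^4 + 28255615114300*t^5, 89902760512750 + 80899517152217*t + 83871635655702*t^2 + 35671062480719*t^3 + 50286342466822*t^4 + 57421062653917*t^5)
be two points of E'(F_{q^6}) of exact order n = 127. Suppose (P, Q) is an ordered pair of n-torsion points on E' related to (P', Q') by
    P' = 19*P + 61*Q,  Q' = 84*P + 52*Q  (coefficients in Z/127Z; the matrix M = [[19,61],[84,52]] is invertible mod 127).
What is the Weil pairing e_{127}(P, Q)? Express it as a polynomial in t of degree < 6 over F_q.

26303891289675 + 96886771468740*t + 39979487686471*t^2 + 51392850430411*t^3 + 93319685746929*t^4 + 97795474716835*t^5

e_{127} is bilinear + alternating on E[127], so e_{127}(19*P + 61*Q, 84*P + 52*Q) = e_{127}(P,Q)^(19*52-61*84).
det(M) mod 127 = 55; its inverse in (Z/127)^* is 97 (check: 55*97 mod 127 = 1).
Run Miller on y^2=x^3+51871035925258*x+3140759195530 over F_{116192070551621}: ladder 1111111 (7 bits); e = f_P(D_Q)/f_Q(D_P).
e_{127}(P',Q') = 10173690534210 + 62709433876173*t + 56011330844545*t^2 + 20259078971805*t^3 + 49068126193427*t^4 + 88861403844920*t^5.
Raise to 97: e(P,Q) = 26303891289675 + 96886771468740*t + 39979487686471*t^2 + 51392850430411*t^3 + 93319685746929*t^4 + 97795474716835*t^5 in mu_{127}.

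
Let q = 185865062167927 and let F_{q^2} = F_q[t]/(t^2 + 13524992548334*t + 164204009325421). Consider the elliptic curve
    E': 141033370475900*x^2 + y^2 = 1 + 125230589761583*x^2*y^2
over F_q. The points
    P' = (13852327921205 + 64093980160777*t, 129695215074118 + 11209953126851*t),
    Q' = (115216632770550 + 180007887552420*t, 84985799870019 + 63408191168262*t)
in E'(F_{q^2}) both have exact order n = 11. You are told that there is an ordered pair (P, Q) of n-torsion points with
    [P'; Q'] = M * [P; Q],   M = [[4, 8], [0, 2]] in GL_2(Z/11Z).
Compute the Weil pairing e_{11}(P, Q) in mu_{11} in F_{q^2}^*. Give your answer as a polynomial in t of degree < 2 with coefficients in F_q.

100614768399140 + 30045064800057*t

e_{11} is bilinear + alternating on E[11], so e_{11}(4*P + 8*Q, 2*Q) = e_{11}(P,Q)^(4*2-8*0).
det(M) mod 11 = 8; its inverse in (Z/11)^* is 7 (check: 8*7 mod 11 = 1).
Edwards a_E,d_E -> Montgomery A=121898511717102,B=92299265775488 -> Weierstrass 173042677198180,36721387553413 via alpha=13399816344926,beta=50416960720561.
Double-and-add over 1011: 4-1 doublings, 3-1 additions; each step l_{T,T}/v_{2T} or l_{T,P'}/v at Q'+S for random S.
The quotient is 185266067873715 + 162952315568096*t.
e_{11}(P,Q) = (185266067873715 + 162952315568096*t)^{7} = 100614768399140 + 30045064800057*t.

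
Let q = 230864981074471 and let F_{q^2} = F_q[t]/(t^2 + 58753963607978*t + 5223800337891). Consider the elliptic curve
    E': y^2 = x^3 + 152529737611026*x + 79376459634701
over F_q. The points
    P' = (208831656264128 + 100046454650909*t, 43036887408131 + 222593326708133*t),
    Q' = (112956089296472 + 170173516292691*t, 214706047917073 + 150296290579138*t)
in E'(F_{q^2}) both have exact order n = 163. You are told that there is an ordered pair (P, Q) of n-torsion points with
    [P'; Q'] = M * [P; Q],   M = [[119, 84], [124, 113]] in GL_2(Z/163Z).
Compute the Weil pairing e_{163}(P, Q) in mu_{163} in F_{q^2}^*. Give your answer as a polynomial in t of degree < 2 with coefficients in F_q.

Alternating bilinearity on E[163] (values in mu_{163} in F_{230864981074471^2}) gives e(P',Q') = e(P,Q)^det(M).
So e_{163}(P,Q) = e_{163}(P',Q')^{121}, since 97*121 = 1 mod 163.
Build f_{163,P'} and f_{163,Q'} via the 8-bit ladder of 163=10100011_2; evaluate at shifted divisors; quotient in F_{230864981074471^2}.
Result: e(P',Q') = 3051170502176 + 178102659183360*t.
Raise to 121: e(P,Q) = 63788354872218 + 97424052444246*t in mu_{163}.

63788354872218 + 97424052444246*t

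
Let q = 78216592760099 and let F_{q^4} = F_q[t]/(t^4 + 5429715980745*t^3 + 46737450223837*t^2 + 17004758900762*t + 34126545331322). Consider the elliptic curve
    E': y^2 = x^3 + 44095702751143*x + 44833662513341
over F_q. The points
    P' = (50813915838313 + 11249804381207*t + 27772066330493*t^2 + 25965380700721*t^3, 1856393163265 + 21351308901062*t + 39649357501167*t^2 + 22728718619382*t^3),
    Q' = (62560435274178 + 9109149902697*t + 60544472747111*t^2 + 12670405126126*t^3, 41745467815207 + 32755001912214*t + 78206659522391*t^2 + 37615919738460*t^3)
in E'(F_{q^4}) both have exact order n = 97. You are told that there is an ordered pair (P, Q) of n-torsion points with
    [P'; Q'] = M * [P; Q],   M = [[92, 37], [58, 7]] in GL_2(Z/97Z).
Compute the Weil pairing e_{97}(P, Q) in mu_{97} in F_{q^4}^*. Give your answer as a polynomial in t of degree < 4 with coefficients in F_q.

38062520271557 + 18012010761336*t + 77049381988702*t^2 + 73996006302284*t^3

Under M = [[92,37],[58,7]] in GL_2(Z/97), e_{97}(P',Q') = e_{97}(P,Q)^(92*7-37*58 mod 97).
Hence e(P,Q) = e(P',Q')^{33} where 33 = 50^{-1} mod 97.
Build f_{97,P'} and f_{97,Q'} via the 7-bit ladder of 97=1100001_2; evaluate at shifted divisors; quotient in F_{78216592760099^4}.
The quotient is 60227006520150 + 45404623813723*t + 10291315972478*t^2 + 50869496475302*t^3.
Finally e_{97}(P,Q) = 38062520271557 + 18012010761336*t + 77049381988702*t^2 + 73996006302284*t^3.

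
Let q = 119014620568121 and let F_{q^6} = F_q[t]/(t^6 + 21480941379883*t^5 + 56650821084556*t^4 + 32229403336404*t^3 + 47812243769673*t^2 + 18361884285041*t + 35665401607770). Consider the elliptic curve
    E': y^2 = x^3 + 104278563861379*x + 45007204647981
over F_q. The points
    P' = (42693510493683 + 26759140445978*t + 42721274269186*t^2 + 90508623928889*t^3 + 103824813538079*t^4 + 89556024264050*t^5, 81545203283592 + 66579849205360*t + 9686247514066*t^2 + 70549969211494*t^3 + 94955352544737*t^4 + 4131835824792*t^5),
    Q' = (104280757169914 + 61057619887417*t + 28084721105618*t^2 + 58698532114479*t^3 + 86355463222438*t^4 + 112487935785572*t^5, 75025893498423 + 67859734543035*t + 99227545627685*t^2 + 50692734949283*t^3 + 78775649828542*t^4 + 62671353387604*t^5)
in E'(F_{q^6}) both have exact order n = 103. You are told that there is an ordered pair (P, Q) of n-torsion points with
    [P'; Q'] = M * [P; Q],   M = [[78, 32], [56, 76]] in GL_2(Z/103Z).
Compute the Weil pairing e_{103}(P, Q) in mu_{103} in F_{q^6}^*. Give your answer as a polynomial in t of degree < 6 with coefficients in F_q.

92427923128466 + 8246425262007*t + 4122386373155*t^2 + 43105991597669*t^3 + 23118341513076*t^4 + 63839908514984*t^5

Under M = [[78,32],[56,76]] in GL_2(Z/103), e_{103}(P',Q') = e_{103}(P,Q)^(78*76-32*56 mod 103).
det M = 78*76 - 32*56 = 4136 = 16 (mod 103); 16^{-1} = 58 (mod 103).
7-bit Miller (1100111) on E'/F_{119014620568121} with a'=104278563861379, b'=45007204647981: accumulate tangent/chord ratios at Q'+S and P'+S'.
e_{103}(P',Q') = 102002568769389 + 97632726366302*t + 56747799170057*t^2 + 55398445307732*t^3 + 113578888640965*t^4 + 64282985959425*t^5.
Raise to 58: e(P,Q) = 92427923128466 + 8246425262007*t + 4122386373155*t^2 + 43105991597669*t^3 + 23118341513076*t^4 + 63839908514984*t^5 in mu_{103}.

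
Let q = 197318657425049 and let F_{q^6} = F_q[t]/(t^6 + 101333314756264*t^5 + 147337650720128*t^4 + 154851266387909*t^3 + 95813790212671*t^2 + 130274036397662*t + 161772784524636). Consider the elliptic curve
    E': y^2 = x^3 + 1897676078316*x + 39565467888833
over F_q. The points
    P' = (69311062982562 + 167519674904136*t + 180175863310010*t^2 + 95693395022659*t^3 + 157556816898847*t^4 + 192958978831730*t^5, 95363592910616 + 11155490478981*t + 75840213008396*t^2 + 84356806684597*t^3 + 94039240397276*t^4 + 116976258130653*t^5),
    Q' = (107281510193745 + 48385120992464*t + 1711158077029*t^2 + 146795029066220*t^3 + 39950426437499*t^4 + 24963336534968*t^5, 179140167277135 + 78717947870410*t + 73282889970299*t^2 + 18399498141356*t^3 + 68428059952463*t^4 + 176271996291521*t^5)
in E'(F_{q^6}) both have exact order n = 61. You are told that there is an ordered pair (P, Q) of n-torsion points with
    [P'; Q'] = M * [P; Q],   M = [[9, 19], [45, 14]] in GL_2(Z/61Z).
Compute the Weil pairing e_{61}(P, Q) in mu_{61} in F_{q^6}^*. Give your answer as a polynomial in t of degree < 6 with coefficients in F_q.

14888119028762 + 31618242656718*t + 80598617869227*t^2 + 105670527825155*t^3 + 32839275456944*t^4 + 171133791574390*t^5

Since e_{61}(P,P)=e_{61}(Q,Q)=1 and e_{61}(Q,P)=e_{61}(P,Q)^{-1}, expanding e_{61}(9*P + 19*Q,45*P + 14*Q) leaves e(P,Q)^det(M).
Inverting 3 mod 61: 41. Thus e_{61}(P,Q) = e(P',Q')^{41}.
n = 61 = (111101)_2 (6 bits, wt 5); accumulate f_{61,P'}(Q'+S)/f_{61,P'}(S) along the 5-step ladder.
e_{61}(P',Q') = 185986275189853 + 179448727971607*t + 179393246604726*t^2 + 59079310624611*t^3 + 167270455593483*t^4 + 131472738747049*t^5.
Hence e(P,Q) = 14888119028762 + 31618242656718*t + 80598617869227*t^2 + 105670527825155*t^3 + 32839275456944*t^4 + 171133791574390*t^5 in F_{197318657425049^6}^*.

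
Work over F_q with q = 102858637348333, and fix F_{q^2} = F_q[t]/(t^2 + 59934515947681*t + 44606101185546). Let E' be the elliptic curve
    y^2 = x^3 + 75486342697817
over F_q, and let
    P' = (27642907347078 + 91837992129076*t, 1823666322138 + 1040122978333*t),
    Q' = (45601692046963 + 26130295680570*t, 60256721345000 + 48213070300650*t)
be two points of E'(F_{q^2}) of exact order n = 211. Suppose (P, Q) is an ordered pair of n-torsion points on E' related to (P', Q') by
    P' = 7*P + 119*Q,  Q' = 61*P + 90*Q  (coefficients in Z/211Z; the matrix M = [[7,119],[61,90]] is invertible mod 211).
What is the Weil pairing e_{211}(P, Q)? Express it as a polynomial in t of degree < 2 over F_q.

Since e_{211}(P,P)=e_{211}(Q,Q)=1 and e_{211}(Q,P)=e_{211}(P,Q)^{-1}, expanding e_{211}(7*P + 119*Q,61*P + 90*Q) leaves e(P,Q)^det(M).
det(M) mod 211 = 123; its inverse in (Z/211)^* is 199 (check: 123*199 mod 211 = 1).
Double-and-add over 11010011: 8-1 doublings, 5-1 additions; each step l_{T,T}/v_{2T} or l_{T,P'}/v at Q'+S for random S.
Result: e(P',Q') = 53136511418987 + 77327952876038*t.
Hence e(P,Q) = 708607545742 + 86379900053611*t in F_{102858637348333^2}^*.

708607545742 + 86379900053611*t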